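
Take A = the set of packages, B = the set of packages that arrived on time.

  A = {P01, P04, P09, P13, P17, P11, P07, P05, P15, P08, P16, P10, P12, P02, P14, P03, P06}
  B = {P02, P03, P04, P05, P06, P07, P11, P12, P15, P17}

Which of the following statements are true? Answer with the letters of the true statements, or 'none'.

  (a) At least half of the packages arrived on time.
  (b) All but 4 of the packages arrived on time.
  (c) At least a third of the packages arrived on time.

(a), (c)

|A| = 17, |A ∩ B| = 10, |A ∖ B| = 7.
(a) |A ∩ B| ≥ |A ∖ B|: holds.
(b) |A ∖ B| = 4: fails.
(c) |A ∩ B| / |A| ≥ 1/3: holds.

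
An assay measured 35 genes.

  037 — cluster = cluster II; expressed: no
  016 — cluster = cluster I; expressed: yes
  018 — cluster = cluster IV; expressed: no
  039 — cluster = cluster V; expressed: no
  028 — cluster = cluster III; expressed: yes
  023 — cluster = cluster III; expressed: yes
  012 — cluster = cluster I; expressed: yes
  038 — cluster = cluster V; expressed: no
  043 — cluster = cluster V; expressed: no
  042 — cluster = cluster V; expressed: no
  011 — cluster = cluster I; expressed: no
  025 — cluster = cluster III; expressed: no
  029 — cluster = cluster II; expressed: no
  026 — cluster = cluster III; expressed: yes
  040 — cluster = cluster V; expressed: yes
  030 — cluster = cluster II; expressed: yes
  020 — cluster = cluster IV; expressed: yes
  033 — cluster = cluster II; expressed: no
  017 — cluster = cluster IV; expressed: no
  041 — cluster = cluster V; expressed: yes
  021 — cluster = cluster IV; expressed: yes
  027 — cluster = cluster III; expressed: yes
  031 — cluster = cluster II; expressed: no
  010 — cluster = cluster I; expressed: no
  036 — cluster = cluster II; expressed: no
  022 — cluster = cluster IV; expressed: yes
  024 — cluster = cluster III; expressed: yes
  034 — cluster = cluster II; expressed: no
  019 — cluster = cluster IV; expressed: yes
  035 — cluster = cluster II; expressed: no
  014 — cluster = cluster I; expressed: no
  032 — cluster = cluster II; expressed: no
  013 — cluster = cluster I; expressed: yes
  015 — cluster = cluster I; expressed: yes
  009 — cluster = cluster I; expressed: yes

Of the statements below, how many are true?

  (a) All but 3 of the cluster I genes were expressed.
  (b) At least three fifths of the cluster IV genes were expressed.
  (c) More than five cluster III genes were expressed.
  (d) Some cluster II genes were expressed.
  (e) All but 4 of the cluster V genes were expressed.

(a) cluster I: |A| = 8, |A ∩ B| = 5; needs |A ∖ B| = 3 — true.
(b) cluster IV: |A| = 6, |A ∩ B| = 4; needs |A ∩ B| / |A| ≥ 3/5 — true.
(c) cluster III: |A| = 6, |A ∩ B| = 5; needs |A ∩ B| > 5 — false.
(d) cluster II: |A| = 9, |A ∩ B| = 1; needs A ∩ B ≠ ∅ (|A ∩ B| ≥ 1) — true.
(e) cluster V: |A| = 6, |A ∩ B| = 2; needs |A ∖ B| = 4 — true.

4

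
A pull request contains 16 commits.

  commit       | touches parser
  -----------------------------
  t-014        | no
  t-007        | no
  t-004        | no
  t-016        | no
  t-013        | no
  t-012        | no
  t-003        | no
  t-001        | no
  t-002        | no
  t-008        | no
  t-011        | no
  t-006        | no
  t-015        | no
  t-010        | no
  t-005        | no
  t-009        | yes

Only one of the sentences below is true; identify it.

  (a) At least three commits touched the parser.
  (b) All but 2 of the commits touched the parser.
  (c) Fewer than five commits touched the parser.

|A| = 16, |A ∩ B| = 1, |A ∖ B| = 15.
(a) requires |A ∩ B| ≥ 3: false.
(b) requires |A ∖ B| = 2: false.
(c) requires |A ∩ B| < 5: true.

(c)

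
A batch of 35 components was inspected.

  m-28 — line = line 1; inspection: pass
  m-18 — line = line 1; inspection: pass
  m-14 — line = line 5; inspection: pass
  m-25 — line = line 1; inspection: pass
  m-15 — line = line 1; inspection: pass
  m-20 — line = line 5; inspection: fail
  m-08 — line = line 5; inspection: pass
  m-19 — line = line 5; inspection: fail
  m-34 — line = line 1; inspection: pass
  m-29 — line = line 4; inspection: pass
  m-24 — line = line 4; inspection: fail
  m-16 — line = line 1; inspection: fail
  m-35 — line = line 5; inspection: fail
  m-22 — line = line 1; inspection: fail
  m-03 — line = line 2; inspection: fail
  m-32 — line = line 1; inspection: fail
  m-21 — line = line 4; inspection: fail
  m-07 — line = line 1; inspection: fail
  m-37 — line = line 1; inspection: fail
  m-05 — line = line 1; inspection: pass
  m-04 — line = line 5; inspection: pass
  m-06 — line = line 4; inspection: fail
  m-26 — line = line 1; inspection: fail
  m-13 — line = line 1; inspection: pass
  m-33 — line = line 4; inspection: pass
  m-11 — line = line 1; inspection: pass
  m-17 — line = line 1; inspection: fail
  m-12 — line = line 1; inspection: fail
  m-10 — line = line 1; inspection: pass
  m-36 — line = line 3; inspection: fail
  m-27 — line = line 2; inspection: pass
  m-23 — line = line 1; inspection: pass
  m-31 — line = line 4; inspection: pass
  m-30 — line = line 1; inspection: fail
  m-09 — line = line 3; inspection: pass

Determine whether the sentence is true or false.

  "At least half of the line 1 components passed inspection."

The determiner here denotes the relation: |A ∩ B| ≥ |A ∖ B|.
|A| = 19, |A ∩ B| = 10, |A ∖ B| = 9.
10 > 9, so the statement is true.

True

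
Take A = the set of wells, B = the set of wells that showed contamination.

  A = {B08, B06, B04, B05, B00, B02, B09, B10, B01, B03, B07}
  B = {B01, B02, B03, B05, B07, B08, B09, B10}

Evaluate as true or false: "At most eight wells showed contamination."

The determiner here denotes the relation: |A ∩ B| ≤ 8.
A (the restrictor) = {B08, B06, B04, B05, B00, B02, B09, B10, B01, B03, B07}, |A| = 11.
A ∩ B = {B08, B05, B02, B09, B10, B01, B03, B07}, so |A ∩ B| = 8.
|A ∩ B| = 8, so the statement is true.

True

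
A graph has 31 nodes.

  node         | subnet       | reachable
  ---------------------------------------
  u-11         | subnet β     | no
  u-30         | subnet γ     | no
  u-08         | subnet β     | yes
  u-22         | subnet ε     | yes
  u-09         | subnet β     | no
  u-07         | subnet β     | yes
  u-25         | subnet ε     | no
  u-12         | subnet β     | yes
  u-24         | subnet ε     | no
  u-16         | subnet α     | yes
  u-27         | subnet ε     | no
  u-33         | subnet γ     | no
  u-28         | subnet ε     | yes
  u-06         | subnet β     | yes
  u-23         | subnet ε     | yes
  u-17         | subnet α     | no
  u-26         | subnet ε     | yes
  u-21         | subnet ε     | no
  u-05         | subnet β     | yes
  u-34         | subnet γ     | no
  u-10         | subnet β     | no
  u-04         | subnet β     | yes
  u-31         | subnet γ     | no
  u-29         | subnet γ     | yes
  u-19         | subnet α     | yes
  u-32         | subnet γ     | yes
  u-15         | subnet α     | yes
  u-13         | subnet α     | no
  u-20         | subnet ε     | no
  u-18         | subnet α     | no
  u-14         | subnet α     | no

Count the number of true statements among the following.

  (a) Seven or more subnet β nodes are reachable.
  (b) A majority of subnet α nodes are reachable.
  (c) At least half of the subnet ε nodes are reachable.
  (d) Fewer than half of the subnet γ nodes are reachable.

(a) subnet β: |A| = 9, |A ∩ B| = 6; needs |A ∩ B| ≥ 7 — false.
(b) subnet α: |A| = 7, |A ∩ B| = 3; needs |A ∩ B| > |A ∖ B| — false.
(c) subnet ε: |A| = 9, |A ∩ B| = 4; needs |A ∩ B| ≥ |A ∖ B| — false.
(d) subnet γ: |A| = 6, |A ∩ B| = 2; needs |A ∩ B| < |A ∖ B| — true.

1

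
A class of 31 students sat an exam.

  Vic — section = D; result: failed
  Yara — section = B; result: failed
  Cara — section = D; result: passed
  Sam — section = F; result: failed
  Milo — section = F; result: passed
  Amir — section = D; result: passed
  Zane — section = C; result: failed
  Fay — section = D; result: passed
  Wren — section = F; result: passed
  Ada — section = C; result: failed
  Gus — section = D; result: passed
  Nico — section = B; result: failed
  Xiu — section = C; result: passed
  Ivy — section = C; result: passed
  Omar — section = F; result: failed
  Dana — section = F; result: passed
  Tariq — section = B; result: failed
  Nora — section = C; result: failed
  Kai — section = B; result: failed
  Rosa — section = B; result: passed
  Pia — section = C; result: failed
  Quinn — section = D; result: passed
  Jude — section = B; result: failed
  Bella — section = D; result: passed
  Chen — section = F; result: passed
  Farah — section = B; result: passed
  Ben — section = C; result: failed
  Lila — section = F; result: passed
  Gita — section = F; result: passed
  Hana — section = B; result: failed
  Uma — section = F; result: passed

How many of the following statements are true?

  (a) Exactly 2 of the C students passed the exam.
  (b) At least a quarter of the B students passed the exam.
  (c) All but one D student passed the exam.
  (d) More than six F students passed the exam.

(a) C: |A| = 7, |A ∩ B| = 2; needs |A ∩ B| = 2 — true.
(b) B: |A| = 8, |A ∩ B| = 2; needs |A ∩ B| / |A| ≥ 1/4 — true.
(c) D: |A| = 7, |A ∩ B| = 6; needs |A ∖ B| = 1 — true.
(d) F: |A| = 9, |A ∩ B| = 7; needs |A ∩ B| > 6 — true.

4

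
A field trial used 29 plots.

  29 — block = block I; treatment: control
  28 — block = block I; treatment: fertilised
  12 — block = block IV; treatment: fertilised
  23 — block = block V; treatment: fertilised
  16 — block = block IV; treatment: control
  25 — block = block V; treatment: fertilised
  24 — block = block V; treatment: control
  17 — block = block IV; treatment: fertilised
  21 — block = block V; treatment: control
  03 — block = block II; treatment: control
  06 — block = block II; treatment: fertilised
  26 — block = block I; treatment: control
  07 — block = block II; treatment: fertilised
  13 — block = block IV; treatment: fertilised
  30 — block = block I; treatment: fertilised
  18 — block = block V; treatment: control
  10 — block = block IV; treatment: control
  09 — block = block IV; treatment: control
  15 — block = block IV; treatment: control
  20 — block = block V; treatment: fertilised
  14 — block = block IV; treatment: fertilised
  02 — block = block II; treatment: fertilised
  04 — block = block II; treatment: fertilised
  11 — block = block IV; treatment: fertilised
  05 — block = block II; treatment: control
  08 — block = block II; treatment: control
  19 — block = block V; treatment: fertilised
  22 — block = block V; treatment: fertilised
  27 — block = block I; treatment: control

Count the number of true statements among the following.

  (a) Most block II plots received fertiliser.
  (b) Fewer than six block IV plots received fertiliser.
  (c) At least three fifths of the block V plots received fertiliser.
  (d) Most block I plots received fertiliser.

(a) block II: |A| = 7, |A ∩ B| = 4; needs |A ∩ B| > |A ∖ B| — true.
(b) block IV: |A| = 9, |A ∩ B| = 5; needs |A ∩ B| < 6 — true.
(c) block V: |A| = 8, |A ∩ B| = 5; needs |A ∩ B| / |A| ≥ 3/5 — true.
(d) block I: |A| = 5, |A ∩ B| = 2; needs |A ∩ B| > |A ∖ B| — false.

3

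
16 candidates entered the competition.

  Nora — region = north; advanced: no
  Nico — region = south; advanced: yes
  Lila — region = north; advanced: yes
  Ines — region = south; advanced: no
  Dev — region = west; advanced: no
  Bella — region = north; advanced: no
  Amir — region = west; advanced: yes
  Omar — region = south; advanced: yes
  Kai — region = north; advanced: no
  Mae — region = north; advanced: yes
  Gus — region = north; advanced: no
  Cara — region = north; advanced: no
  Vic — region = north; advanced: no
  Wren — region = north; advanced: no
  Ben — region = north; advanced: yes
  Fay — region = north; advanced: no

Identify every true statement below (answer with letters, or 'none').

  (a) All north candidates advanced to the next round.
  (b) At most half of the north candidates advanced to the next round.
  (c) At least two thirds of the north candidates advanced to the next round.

(b)

|A| = 11, |A ∩ B| = 3, |A ∖ B| = 8.
(a) A ⊆ B, i.e. every element of A is in B (|A ∖ B| = 0): fails.
(b) |A ∩ B| ≤ |A ∖ B|: holds.
(c) |A ∩ B| / |A| ≥ 2/3: fails.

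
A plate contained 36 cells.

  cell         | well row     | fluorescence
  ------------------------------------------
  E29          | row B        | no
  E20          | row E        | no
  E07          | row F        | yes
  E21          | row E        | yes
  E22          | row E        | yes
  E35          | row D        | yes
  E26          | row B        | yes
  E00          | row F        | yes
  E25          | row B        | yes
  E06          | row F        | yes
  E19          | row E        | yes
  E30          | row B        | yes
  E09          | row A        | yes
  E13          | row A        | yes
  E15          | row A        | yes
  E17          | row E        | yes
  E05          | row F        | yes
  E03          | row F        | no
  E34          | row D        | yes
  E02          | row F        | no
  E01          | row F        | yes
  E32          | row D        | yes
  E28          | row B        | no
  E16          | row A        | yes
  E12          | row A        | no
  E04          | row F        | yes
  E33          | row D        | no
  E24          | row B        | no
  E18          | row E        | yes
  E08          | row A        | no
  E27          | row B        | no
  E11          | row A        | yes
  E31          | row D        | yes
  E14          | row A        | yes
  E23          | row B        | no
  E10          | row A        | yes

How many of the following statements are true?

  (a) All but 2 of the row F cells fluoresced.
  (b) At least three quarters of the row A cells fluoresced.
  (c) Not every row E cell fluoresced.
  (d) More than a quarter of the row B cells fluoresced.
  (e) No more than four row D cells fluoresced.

5

(a) row F: |A| = 8, |A ∩ B| = 6; needs |A ∖ B| = 2 — true.
(b) row A: |A| = 9, |A ∩ B| = 7; needs |A ∩ B| / |A| ≥ 3/4 — true.
(c) row E: |A| = 6, |A ∩ B| = 5; needs A ⊄ B (|A ∖ B| ≥ 1) — true.
(d) row B: |A| = 8, |A ∩ B| = 3; needs |A ∩ B| / |A| > 1/4 — true.
(e) row D: |A| = 5, |A ∩ B| = 4; needs |A ∩ B| ≤ 4 — true.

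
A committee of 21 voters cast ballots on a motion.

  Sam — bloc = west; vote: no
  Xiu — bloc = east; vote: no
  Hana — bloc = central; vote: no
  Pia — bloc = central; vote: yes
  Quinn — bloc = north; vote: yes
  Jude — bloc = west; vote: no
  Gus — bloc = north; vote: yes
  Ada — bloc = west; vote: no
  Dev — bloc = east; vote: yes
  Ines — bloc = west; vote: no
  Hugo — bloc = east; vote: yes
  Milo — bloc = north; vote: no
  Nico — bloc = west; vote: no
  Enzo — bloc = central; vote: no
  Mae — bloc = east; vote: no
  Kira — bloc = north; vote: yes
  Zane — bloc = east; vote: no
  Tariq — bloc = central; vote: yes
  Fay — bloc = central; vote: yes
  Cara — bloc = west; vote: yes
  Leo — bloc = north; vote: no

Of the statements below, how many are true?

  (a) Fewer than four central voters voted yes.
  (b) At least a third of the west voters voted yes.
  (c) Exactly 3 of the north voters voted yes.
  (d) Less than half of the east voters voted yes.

(a) central: |A| = 5, |A ∩ B| = 3; needs |A ∩ B| < 4 — true.
(b) west: |A| = 6, |A ∩ B| = 1; needs |A ∩ B| / |A| ≥ 1/3 — false.
(c) north: |A| = 5, |A ∩ B| = 3; needs |A ∩ B| = 3 — true.
(d) east: |A| = 5, |A ∩ B| = 2; needs |A ∩ B| < |A ∖ B| — true.

3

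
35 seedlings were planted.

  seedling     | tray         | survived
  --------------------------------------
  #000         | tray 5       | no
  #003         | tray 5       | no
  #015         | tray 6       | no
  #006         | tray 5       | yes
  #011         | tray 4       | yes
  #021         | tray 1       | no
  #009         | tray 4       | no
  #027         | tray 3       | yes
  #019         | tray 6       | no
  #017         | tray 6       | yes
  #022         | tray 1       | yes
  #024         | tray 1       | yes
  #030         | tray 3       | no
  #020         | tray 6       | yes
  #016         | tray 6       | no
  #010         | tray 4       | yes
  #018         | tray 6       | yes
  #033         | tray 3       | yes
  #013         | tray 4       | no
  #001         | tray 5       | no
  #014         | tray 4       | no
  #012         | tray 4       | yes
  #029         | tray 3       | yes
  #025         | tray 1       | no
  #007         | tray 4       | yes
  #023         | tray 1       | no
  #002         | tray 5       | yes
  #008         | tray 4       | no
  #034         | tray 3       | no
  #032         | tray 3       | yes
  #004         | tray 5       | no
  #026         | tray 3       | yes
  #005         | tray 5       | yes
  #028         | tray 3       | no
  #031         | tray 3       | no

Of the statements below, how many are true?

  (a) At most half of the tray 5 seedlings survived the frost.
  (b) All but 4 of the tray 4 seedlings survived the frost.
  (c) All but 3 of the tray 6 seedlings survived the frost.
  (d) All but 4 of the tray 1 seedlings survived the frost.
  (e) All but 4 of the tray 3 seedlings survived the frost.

4

(a) tray 5: |A| = 7, |A ∩ B| = 3; needs |A ∩ B| ≤ |A ∖ B| — true.
(b) tray 4: |A| = 8, |A ∩ B| = 4; needs |A ∖ B| = 4 — true.
(c) tray 6: |A| = 6, |A ∩ B| = 3; needs |A ∖ B| = 3 — true.
(d) tray 1: |A| = 5, |A ∩ B| = 2; needs |A ∖ B| = 4 — false.
(e) tray 3: |A| = 9, |A ∩ B| = 5; needs |A ∖ B| = 4 — true.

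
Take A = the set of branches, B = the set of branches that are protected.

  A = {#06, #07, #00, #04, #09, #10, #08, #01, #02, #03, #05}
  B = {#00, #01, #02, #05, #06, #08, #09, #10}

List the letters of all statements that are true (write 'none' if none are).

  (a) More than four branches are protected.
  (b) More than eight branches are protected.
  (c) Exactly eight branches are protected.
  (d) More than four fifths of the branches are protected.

(a), (c)

|A| = 11, |A ∩ B| = 8, |A ∖ B| = 3.
(a) |A ∩ B| > 4: holds.
(b) |A ∩ B| > 8: fails.
(c) |A ∩ B| = 8: holds.
(d) |A ∩ B| / |A| > 4/5: fails.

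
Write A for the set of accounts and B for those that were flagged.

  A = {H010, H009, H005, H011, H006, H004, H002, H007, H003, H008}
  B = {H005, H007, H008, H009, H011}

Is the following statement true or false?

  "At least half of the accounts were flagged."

True

The determiner here denotes the relation: |A ∩ B| ≥ |A ∖ B|.
A (the restrictor) = {H010, H009, H005, H011, H006, H004, H002, H007, H003, H008}, |A| = 10.
A ∩ B = {H009, H005, H011, H007, H008}, so |A ∩ B| = 5.
A ∖ B = {H010, H006, H004, H002, H003}, so |A ∖ B| = 5.
5 = 5, so the statement is true.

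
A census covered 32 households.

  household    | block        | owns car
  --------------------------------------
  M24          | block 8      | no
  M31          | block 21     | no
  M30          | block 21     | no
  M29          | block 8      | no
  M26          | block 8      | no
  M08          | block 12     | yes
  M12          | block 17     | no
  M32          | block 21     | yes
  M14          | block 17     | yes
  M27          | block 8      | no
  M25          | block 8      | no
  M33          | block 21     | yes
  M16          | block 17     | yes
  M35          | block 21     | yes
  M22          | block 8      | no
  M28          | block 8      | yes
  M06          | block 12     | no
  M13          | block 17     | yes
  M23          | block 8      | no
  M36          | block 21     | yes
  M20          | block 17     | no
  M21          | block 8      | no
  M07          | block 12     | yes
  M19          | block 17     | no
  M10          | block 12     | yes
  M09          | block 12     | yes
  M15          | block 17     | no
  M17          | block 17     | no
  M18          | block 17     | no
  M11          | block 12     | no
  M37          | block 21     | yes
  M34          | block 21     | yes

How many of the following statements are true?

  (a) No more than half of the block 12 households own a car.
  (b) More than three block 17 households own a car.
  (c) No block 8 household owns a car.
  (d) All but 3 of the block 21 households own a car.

(a) block 12: |A| = 6, |A ∩ B| = 4; needs |A ∩ B| ≤ |A ∖ B| — false.
(b) block 17: |A| = 9, |A ∩ B| = 3; needs |A ∩ B| > 3 — false.
(c) block 8: |A| = 9, |A ∩ B| = 1; needs A ∩ B = ∅ (|A ∩ B| = 0) — false.
(d) block 21: |A| = 8, |A ∩ B| = 6; needs |A ∖ B| = 3 — false.

0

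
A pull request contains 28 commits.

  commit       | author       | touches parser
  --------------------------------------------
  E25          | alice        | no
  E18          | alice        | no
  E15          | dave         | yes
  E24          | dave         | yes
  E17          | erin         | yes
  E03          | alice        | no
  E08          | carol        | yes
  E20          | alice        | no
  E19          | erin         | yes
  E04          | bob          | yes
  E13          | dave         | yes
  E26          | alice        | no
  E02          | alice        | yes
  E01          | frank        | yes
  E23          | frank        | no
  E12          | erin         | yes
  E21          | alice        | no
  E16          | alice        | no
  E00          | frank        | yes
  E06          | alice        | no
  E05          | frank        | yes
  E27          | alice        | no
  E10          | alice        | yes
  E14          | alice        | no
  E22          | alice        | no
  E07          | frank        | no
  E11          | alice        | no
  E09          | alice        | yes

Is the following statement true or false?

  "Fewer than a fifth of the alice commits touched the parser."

False

Truth condition: |A ∩ B| / |A| < 1/5.
|A| = 15, |A ∩ B| = 3, |A ∖ B| = 12.
|A ∩ B|/|A| = 3/15, so the statement is false.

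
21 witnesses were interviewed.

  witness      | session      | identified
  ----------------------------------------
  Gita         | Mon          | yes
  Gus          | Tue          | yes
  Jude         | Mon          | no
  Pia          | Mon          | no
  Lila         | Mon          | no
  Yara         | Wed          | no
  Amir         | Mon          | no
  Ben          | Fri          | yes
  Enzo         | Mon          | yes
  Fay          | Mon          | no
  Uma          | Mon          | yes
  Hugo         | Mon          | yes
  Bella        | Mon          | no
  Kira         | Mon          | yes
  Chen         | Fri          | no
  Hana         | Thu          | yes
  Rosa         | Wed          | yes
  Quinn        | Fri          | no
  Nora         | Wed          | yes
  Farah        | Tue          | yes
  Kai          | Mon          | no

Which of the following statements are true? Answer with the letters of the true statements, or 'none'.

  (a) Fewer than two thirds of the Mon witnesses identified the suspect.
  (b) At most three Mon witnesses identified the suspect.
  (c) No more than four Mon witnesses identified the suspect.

(a)

|A| = 12, |A ∩ B| = 5, |A ∖ B| = 7.
(a) |A ∩ B| / |A| < 2/3: holds.
(b) |A ∩ B| ≤ 3: fails.
(c) |A ∩ B| ≤ 4: fails.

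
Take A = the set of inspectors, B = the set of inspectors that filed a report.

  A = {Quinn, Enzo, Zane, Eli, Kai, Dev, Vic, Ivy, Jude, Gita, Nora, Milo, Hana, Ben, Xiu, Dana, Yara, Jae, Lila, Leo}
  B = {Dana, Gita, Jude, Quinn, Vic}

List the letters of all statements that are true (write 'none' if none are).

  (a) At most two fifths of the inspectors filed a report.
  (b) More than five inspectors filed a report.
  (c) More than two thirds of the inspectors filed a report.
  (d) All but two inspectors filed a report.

|A| = 20, |A ∩ B| = 5, |A ∖ B| = 15.
(a) |A ∩ B| / |A| ≤ 2/5: holds.
(b) |A ∩ B| > 5: fails.
(c) |A ∩ B| / |A| > 2/3: fails.
(d) |A ∖ B| = 2: fails.

(a)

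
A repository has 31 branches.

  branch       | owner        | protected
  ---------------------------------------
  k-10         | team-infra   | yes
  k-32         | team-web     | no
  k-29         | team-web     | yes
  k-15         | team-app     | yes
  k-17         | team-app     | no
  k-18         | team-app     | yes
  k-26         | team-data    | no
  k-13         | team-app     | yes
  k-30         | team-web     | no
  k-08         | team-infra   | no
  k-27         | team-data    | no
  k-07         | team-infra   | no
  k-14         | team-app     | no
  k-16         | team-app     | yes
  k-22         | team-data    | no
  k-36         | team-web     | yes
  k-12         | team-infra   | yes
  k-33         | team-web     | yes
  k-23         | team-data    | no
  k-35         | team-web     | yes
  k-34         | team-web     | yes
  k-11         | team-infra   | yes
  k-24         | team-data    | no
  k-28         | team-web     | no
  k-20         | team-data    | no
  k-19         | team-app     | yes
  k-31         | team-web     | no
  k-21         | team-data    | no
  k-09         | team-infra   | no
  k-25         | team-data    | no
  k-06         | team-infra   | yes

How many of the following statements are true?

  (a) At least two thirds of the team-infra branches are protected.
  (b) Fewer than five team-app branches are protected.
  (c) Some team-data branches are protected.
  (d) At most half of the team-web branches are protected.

(a) team-infra: |A| = 7, |A ∩ B| = 4; needs |A ∩ B| / |A| ≥ 2/3 — false.
(b) team-app: |A| = 7, |A ∩ B| = 5; needs |A ∩ B| < 5 — false.
(c) team-data: |A| = 8, |A ∩ B| = 0; needs A ∩ B ≠ ∅ (|A ∩ B| ≥ 1) — false.
(d) team-web: |A| = 9, |A ∩ B| = 5; needs |A ∩ B| ≤ |A ∖ B| — false.

0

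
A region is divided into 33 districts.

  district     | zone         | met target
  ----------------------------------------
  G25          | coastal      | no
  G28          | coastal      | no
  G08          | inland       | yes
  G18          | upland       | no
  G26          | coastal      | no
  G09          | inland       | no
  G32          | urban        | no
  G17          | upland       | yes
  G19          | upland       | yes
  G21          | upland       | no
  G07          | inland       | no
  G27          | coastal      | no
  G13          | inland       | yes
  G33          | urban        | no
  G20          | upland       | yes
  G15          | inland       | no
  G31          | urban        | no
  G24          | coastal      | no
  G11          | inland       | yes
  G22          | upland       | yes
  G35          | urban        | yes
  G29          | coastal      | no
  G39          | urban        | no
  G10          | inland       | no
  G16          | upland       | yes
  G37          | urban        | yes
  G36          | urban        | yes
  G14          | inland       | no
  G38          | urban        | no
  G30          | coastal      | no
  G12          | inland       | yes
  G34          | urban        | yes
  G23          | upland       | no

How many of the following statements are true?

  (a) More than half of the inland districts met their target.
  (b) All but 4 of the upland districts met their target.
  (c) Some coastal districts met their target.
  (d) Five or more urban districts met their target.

(a) inland: |A| = 9, |A ∩ B| = 4; needs |A ∩ B| > |A ∖ B| — false.
(b) upland: |A| = 8, |A ∩ B| = 5; needs |A ∖ B| = 4 — false.
(c) coastal: |A| = 7, |A ∩ B| = 0; needs A ∩ B ≠ ∅ (|A ∩ B| ≥ 1) — false.
(d) urban: |A| = 9, |A ∩ B| = 4; needs |A ∩ B| ≥ 5 — false.

0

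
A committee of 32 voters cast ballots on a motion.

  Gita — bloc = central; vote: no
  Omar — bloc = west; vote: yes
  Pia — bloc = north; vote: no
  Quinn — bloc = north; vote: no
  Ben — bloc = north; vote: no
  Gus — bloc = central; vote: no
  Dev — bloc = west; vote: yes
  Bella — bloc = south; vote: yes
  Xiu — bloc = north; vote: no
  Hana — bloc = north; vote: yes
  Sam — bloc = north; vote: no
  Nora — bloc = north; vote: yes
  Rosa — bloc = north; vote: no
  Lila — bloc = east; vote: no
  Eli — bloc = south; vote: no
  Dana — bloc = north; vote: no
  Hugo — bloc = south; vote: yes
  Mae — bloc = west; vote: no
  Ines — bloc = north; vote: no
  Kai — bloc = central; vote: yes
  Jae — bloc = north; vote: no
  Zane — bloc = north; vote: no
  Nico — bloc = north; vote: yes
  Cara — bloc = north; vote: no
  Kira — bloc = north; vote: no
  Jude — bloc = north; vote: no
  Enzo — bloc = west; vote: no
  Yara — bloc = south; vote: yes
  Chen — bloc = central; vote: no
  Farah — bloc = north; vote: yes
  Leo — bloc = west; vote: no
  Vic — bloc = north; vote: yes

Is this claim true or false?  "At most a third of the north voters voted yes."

Truth condition: |A ∩ B| / |A| ≤ 1/3.
|A| = 18, |A ∩ B| = 5, |A ∖ B| = 13.
|A ∩ B|/|A| = 5/18, so the statement is true.

True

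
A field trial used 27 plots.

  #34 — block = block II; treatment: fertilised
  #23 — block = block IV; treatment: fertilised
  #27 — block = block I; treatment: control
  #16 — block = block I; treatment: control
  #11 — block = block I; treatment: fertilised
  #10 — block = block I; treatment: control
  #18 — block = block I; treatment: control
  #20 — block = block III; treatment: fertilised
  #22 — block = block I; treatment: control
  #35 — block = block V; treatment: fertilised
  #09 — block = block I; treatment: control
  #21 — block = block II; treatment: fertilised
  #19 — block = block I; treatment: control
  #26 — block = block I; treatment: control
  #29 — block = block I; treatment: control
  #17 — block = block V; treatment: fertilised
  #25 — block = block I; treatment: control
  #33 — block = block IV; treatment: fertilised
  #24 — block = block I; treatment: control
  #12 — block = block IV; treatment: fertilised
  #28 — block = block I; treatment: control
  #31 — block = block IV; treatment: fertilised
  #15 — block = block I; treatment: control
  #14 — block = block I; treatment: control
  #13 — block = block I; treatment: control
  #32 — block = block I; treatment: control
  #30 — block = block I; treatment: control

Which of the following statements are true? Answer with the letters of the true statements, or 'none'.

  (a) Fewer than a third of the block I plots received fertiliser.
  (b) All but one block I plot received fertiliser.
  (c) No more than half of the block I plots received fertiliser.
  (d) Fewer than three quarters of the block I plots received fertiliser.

(a), (c), (d)

|A| = 18, |A ∩ B| = 1, |A ∖ B| = 17.
(a) |A ∩ B| / |A| < 1/3: holds.
(b) |A ∖ B| = 1: fails.
(c) |A ∩ B| ≤ |A ∖ B|: holds.
(d) |A ∩ B| / |A| < 3/4: holds.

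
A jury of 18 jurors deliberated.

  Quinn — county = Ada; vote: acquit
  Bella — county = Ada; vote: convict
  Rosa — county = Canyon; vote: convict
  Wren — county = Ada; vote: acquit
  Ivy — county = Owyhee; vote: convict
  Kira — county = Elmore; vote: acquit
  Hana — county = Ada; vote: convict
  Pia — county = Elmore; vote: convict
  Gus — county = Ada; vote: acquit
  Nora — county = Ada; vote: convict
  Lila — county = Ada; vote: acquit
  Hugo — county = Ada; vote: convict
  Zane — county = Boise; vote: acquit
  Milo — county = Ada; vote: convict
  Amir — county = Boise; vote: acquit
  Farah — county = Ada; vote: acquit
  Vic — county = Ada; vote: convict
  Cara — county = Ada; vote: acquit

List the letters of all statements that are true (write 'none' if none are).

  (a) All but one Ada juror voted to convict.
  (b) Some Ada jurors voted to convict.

(b)

|A| = 12, |A ∩ B| = 6, |A ∖ B| = 6.
(a) |A ∖ B| = 1: fails.
(b) A ∩ B ≠ ∅ (|A ∩ B| ≥ 1): holds.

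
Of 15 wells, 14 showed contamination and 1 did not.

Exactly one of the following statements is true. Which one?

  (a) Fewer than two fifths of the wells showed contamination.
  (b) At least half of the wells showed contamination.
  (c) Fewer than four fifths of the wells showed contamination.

|A| = 15, |A ∩ B| = 14, |A ∖ B| = 1.
(a) requires |A ∩ B| / |A| < 2/5: false.
(b) requires |A ∩ B| ≥ |A ∖ B|: true.
(c) requires |A ∩ B| / |A| < 4/5: false.

(b)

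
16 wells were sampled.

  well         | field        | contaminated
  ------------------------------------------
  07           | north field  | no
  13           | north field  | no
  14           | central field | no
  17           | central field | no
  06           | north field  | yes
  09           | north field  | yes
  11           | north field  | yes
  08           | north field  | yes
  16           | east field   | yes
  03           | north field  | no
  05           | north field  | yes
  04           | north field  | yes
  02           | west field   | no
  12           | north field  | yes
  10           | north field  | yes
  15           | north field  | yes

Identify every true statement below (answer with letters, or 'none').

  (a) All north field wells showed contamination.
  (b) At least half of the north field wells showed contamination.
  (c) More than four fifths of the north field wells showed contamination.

|A| = 12, |A ∩ B| = 9, |A ∖ B| = 3.
(a) A ⊆ B, i.e. every element of A is in B (|A ∖ B| = 0): fails.
(b) |A ∩ B| ≥ |A ∖ B|: holds.
(c) |A ∩ B| / |A| > 4/5: fails.

(b)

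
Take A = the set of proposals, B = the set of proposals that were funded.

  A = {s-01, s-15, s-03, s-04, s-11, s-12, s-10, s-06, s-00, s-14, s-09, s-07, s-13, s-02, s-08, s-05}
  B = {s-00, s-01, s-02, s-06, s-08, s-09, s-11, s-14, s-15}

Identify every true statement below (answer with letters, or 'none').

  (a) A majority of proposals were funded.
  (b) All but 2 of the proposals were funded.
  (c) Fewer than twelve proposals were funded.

(a), (c)

|A| = 16, |A ∩ B| = 9, |A ∖ B| = 7.
(a) |A ∩ B| > |A ∖ B|: holds.
(b) |A ∖ B| = 2: fails.
(c) |A ∩ B| < 12: holds.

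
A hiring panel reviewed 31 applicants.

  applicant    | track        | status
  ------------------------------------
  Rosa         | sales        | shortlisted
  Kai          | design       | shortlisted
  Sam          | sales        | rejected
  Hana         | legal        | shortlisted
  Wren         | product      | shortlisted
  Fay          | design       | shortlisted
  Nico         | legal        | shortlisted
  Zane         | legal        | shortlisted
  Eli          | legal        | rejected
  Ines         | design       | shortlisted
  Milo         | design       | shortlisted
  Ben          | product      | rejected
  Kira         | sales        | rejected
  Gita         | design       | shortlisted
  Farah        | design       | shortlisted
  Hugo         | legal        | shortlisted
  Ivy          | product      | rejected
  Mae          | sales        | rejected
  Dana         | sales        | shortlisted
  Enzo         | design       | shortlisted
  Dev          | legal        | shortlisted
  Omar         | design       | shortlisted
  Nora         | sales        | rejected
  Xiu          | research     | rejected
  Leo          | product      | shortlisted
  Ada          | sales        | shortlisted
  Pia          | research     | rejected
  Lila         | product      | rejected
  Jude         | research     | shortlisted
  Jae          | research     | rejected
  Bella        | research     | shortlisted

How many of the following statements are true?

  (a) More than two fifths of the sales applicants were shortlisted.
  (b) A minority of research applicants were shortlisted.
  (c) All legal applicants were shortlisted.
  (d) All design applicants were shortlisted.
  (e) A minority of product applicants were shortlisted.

4

(a) sales: |A| = 7, |A ∩ B| = 3; needs |A ∩ B| / |A| > 2/5 — true.
(b) research: |A| = 5, |A ∩ B| = 2; needs |A ∩ B| < |A ∖ B| — true.
(c) legal: |A| = 6, |A ∩ B| = 5; needs A ⊆ B, i.e. every element of A is in B (|A ∖ B| = 0) — false.
(d) design: |A| = 8, |A ∩ B| = 8; needs A ⊆ B, i.e. every element of A is in B (|A ∖ B| = 0) — true.
(e) product: |A| = 5, |A ∩ B| = 2; needs |A ∩ B| < |A ∖ B| — true.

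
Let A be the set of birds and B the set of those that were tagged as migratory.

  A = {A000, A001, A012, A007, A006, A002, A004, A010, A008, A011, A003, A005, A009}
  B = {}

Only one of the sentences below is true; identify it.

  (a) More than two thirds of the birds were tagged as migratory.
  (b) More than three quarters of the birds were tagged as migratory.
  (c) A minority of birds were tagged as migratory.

(c)

|A| = 13, |A ∩ B| = 0, |A ∖ B| = 13.
(a) requires |A ∩ B| / |A| > 2/3: false.
(b) requires |A ∩ B| / |A| > 3/4: false.
(c) requires |A ∩ B| < |A ∖ B|: true.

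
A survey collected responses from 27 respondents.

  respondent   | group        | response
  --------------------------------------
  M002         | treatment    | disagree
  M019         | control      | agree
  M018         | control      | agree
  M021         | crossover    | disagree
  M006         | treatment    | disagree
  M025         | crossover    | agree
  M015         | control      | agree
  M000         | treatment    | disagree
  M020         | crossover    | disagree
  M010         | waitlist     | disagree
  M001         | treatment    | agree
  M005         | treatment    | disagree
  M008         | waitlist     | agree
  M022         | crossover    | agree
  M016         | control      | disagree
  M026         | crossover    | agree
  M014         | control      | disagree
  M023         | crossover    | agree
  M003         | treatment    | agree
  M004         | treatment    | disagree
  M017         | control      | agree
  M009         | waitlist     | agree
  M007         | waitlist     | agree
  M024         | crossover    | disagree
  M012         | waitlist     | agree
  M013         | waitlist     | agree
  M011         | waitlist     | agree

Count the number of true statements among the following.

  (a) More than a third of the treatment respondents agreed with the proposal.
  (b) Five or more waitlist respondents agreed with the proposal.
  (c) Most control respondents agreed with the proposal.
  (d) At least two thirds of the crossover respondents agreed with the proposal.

(a) treatment: |A| = 7, |A ∩ B| = 2; needs |A ∩ B| / |A| > 1/3 — false.
(b) waitlist: |A| = 7, |A ∩ B| = 6; needs |A ∩ B| ≥ 5 — true.
(c) control: |A| = 6, |A ∩ B| = 4; needs |A ∩ B| > |A ∖ B| — true.
(d) crossover: |A| = 7, |A ∩ B| = 4; needs |A ∩ B| / |A| ≥ 2/3 — false.

2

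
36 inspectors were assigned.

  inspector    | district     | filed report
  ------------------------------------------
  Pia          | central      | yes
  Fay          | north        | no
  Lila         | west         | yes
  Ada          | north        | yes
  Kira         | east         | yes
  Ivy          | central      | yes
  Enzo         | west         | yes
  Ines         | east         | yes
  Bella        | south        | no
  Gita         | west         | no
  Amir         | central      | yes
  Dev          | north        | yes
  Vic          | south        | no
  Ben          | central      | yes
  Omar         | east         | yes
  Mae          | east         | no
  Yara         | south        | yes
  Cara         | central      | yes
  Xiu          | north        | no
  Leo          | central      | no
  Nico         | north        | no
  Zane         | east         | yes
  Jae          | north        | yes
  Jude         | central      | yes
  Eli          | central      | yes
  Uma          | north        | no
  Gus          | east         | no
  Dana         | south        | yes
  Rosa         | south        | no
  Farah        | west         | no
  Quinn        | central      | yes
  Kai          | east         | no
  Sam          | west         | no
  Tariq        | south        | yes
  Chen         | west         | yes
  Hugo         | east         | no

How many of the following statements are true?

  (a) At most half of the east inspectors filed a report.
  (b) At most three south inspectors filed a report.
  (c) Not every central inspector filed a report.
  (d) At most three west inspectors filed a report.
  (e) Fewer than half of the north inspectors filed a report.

(a) east: |A| = 8, |A ∩ B| = 4; needs |A ∩ B| ≤ |A ∖ B| — true.
(b) south: |A| = 6, |A ∩ B| = 3; needs |A ∩ B| ≤ 3 — true.
(c) central: |A| = 9, |A ∩ B| = 8; needs A ⊄ B (|A ∖ B| ≥ 1) — true.
(d) west: |A| = 6, |A ∩ B| = 3; needs |A ∩ B| ≤ 3 — true.
(e) north: |A| = 7, |A ∩ B| = 3; needs |A ∩ B| < |A ∖ B| — true.

5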